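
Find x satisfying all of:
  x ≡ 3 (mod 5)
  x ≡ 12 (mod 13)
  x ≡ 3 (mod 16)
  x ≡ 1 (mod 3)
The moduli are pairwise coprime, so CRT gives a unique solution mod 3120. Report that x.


Product of moduli M = 5 · 13 · 16 · 3 = 3120.
Merge one congruence at a time:
  Start: x ≡ 3 (mod 5).
  Combine with x ≡ 12 (mod 13); new modulus lcm = 65.
    Write x = 3 + 5·t and substitute into x ≡ 12 (mod 13): 5·t ≡ 12 − 3 = 9 (mod 13).
    The inverse of 5 mod 13 is 8 (since 5·8 = 40 = 3·13 + 1), so t ≡ 8·9 = 72 ≡ 7 (mod 13).
    Then x = 3 + 5·7 = 38, valid modulo lcm(5, 13) = 65: x ≡ 38 (mod 65).
  Combine with x ≡ 3 (mod 16); new modulus lcm = 1040.
    Write x = 38 + 65·t and substitute into x ≡ 3 (mod 16): 65·t ≡ 3 − 38 = -35 (mod 16).
    Reduce coefficients mod 16: 1·t ≡ 13 (mod 16).
    So t ≡ 13 (mod 16).
    Then x = 38 + 65·13 = 883, valid modulo lcm(65, 16) = 1040: x ≡ 883 (mod 1040).
  Combine with x ≡ 1 (mod 3); new modulus lcm = 3120.
    Write x = 883 + 1040·t and substitute into x ≡ 1 (mod 3): 1040·t ≡ 1 − 883 = -882 (mod 3).
    Reduce coefficients mod 3: 2·t ≡ 0 (mod 3).
    The inverse of 2 mod 3 is 2 (since 2·2 = 4 = 1·3 + 1), so t ≡ 2·0 = 0 ≡ 0 (mod 3).
    Then x = 883 + 1040·0 = 883, valid modulo lcm(1040, 3) = 3120: x ≡ 883 (mod 3120).
Verify against each original: 883 mod 5 = 3, 883 mod 13 = 12, 883 mod 16 = 3, 883 mod 3 = 1.

x ≡ 883 (mod 3120).


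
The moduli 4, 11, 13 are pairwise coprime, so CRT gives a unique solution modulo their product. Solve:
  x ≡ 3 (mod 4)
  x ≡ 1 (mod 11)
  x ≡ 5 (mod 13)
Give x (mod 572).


Moduli 4, 11, 13 are pairwise coprime; by CRT there is a unique solution modulo M = 4 · 11 · 13 = 572.
Solve pairwise, accumulating the modulus:
  Start with x ≡ 3 (mod 4).
  Combine with x ≡ 1 (mod 11): since gcd(4, 11) = 1, we get a unique residue mod 44.
    Write x = 3 + 4·t and substitute into x ≡ 1 (mod 11): 4·t ≡ 1 − 3 = -2 (mod 11).
    Reduce coefficients mod 11: 4·t ≡ 9 (mod 11).
    The inverse of 4 mod 11 is 3 (since 4·3 = 12 = 1·11 + 1), so t ≡ 3·9 = 27 ≡ 5 (mod 11).
    Then x = 3 + 4·5 = 23, valid modulo lcm(4, 11) = 44: x ≡ 23 (mod 44).
  Combine with x ≡ 5 (mod 13): since gcd(44, 13) = 1, we get a unique residue mod 572.
    Write x = 23 + 44·t and substitute into x ≡ 5 (mod 13): 44·t ≡ 5 − 23 = -18 (mod 13).
    Reduce coefficients mod 13: 5·t ≡ 8 (mod 13).
    The inverse of 5 mod 13 is 8 (since 5·8 = 40 = 3·13 + 1), so t ≡ 8·8 = 64 ≡ 12 (mod 13).
    Then x = 23 + 44·12 = 551, valid modulo lcm(44, 13) = 572: x ≡ 551 (mod 572).
Verify: 551 mod 4 = 3 ✓, 551 mod 11 = 1 ✓, 551 mod 13 = 5 ✓.

x ≡ 551 (mod 572).


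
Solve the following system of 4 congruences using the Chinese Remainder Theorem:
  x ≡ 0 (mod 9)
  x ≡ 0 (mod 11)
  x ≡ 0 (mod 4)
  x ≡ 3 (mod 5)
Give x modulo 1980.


Product of moduli M = 9 · 11 · 4 · 5 = 1980.
Merge one congruence at a time:
  Start: x ≡ 0 (mod 9).
  Combine with x ≡ 0 (mod 11); new modulus lcm = 99.
    Write x = 0 + 9·t and substitute into x ≡ 0 (mod 11): 9·t ≡ 0 − 0 = 0 (mod 11).
    The inverse of 9 mod 11 is 5 (since 9·5 = 45 = 4·11 + 1), so t ≡ 5·0 = 0 ≡ 0 (mod 11).
    Then x = 0 + 9·0 = 0, valid modulo lcm(9, 11) = 99: x ≡ 0 (mod 99).
  Combine with x ≡ 0 (mod 4); new modulus lcm = 396.
    Write x = 0 + 99·t and substitute into x ≡ 0 (mod 4): 99·t ≡ 0 − 0 = 0 (mod 4).
    Reduce coefficients mod 4: 3·t ≡ 0 (mod 4).
    The inverse of 3 mod 4 is 3 (since 3·3 = 9 = 2·4 + 1), so t ≡ 3·0 = 0 ≡ 0 (mod 4).
    Then x = 0 + 99·0 = 0, valid modulo lcm(99, 4) = 396: x ≡ 0 (mod 396).
  Combine with x ≡ 3 (mod 5); new modulus lcm = 1980.
    Write x = 0 + 396·t and substitute into x ≡ 3 (mod 5): 396·t ≡ 3 − 0 = 3 (mod 5).
    Reduce coefficients mod 5: 1·t ≡ 3 (mod 5).
    So t ≡ 3 (mod 5).
    Then x = 0 + 396·3 = 1188, valid modulo lcm(396, 5) = 1980: x ≡ 1188 (mod 1980).
Verify against each original: 1188 mod 9 = 0, 1188 mod 11 = 0, 1188 mod 4 = 0, 1188 mod 5 = 3.

x ≡ 1188 (mod 1980).


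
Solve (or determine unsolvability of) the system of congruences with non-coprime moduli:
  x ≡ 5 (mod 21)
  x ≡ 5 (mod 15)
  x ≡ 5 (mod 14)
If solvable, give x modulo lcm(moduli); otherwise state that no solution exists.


Moduli 21, 15, 14 are not pairwise coprime, so CRT works modulo lcm(m_i) when all pairwise compatibility conditions hold.
Pairwise compatibility: gcd(m_i, m_j) must divide a_i - a_j for every pair.
Merge one congruence at a time:
  Start: x ≡ 5 (mod 21).
  Combine with x ≡ 5 (mod 15): gcd(21, 15) = 3; 5 - 5 = 0, which IS divisible by 3, so compatible.
    Write x = 5 + 21·t and substitute into x ≡ 5 (mod 15): 21·t ≡ 5 − 5 = 0 (mod 15).
    Divide the congruence (and modulus) by g = 3: 7·t ≡ 0 (mod 5).
    Reduce coefficients mod 5: 2·t ≡ 0 (mod 5).
    The inverse of 2 mod 5 is 3 (since 2·3 = 6 = 1·5 + 1), so t ≡ 3·0 = 0 ≡ 0 (mod 5).
    Then x = 5 + 21·0 = 5, valid modulo lcm(21, 15) = 105: x ≡ 5 (mod 105).
  Combine with x ≡ 5 (mod 14): gcd(105, 14) = 7; 5 - 5 = 0, which IS divisible by 7, so compatible.
    Write x = 5 + 105·t and substitute into x ≡ 5 (mod 14): 105·t ≡ 5 − 5 = 0 (mod 14).
    Divide the congruence (and modulus) by g = 7: 15·t ≡ 0 (mod 2).
    Reduce coefficients mod 2: 1·t ≡ 0 (mod 2).
    So t ≡ 0 (mod 2).
    Then x = 5 + 105·0 = 5, valid modulo lcm(105, 14) = 210: x ≡ 5 (mod 210).
Verify: 5 mod 21 = 5, 5 mod 15 = 5, 5 mod 14 = 5.

x ≡ 5 (mod 210).


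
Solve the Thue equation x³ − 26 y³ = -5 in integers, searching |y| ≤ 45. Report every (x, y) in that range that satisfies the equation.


The equation is x³ - 26y³ = -5. For fixed y, x³ = 26·y³ − 5, so a solution requires the RHS to be a perfect cube.
Strategy: iterate y from -45 to 45, compute RHS = 26·y³ − 5, and check whether it is a (positive or negative) perfect cube.
Check small values of y:
  y = 0: RHS = -5 is not a perfect cube.
  y = 1: RHS = 21 is not a perfect cube.
  y = -1: RHS = -31 is not a perfect cube.
  y = 2: RHS = 203 is not a perfect cube.
  y = -2: RHS = -213 is not a perfect cube.
  y = 3: RHS = 697 is not a perfect cube.
  y = -3: RHS = -707 is not a perfect cube.
Continuing the search up to |y| = 45 finds no solutions either.
No (x, y) in the scanned range satisfies the equation.

No integer solutions with |y| ≤ 45.


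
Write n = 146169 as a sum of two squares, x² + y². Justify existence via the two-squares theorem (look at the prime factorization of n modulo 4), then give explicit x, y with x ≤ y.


Step 1: Factor n = 146169 = 3^2 · 109 · 149.
Step 2: Check the mod-4 condition on each prime factor: 3 ≡ 3 (mod 4), exponent 2 (must be even); 109 ≡ 1 (mod 4), exponent 1; 149 ≡ 1 (mod 4), exponent 1.
All primes ≡ 3 (mod 4) appear to even exponent (or don't appear), so by the two-squares theorem n IS expressible as a sum of two squares.
Step 3: Build a representation. Group n = k² · m with k = 3 and m = 109 · 149 = 16241 (a product of primes ≡ 1 (mod 4)); a representation of m scales to one of n via (k·x)² + (k·y)² = k²(x² + y²). Each prime p ≡ 1 (mod 4) is itself a sum of two squares; find a² by testing p − a² for a perfect square:
  109: 109 − 1² = 108, 109 − 2² = 105, 109 − 3² = 100 = 10² ⇒ 109 = 3² + 10².
  149: 149 − 1² = 148, 149 − 2² = 145, 149 − 3² = 140, 149 − 4² = 133, 149 − 5² = 124, 149 − 6² = 113, 149 − 7² = 100 = 10² ⇒ 149 = 7² + 10².
  Combine using the Brahmagupta–Fibonacci identity (a² + b²)(c² + d²) = (ac − bd)² + (ad + bc)² = (ac + bd)² + (ad − bc)²:
  109 · 149 = 16241: from (3² + 10²)(7² + 10²), take (3·7 − 10·10, 3·10 + 10·7) = (21 − 100, 30 + 70) = (-79, 100); dropping signs (only squares matter) gives (79, 100); check 79² + 100² = 6241 + 10000 = 16241 ✓.
  Scale by k = 3: (3·79, 3·100) = (237, 300).
Step 4: Order so x ≤ y and verify: 237² + 300² = 56169 + 90000 = 146169 = n. ✓

n = 146169 = 237² + 300² (one valid representation with x ≤ y).


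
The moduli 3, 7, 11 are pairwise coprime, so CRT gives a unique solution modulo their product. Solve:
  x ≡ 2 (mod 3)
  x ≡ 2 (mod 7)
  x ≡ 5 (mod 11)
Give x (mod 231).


Moduli 3, 7, 11 are pairwise coprime; by CRT there is a unique solution modulo M = 3 · 7 · 11 = 231.
Solve pairwise, accumulating the modulus:
  Start with x ≡ 2 (mod 3).
  Combine with x ≡ 2 (mod 7): since gcd(3, 7) = 1, we get a unique residue mod 21.
    Write x = 2 + 3·t and substitute into x ≡ 2 (mod 7): 3·t ≡ 2 − 2 = 0 (mod 7).
    The inverse of 3 mod 7 is 5 (since 3·5 = 15 = 2·7 + 1), so t ≡ 5·0 = 0 ≡ 0 (mod 7).
    Then x = 2 + 3·0 = 2, valid modulo lcm(3, 7) = 21: x ≡ 2 (mod 21).
  Combine with x ≡ 5 (mod 11): since gcd(21, 11) = 1, we get a unique residue mod 231.
    Write x = 2 + 21·t and substitute into x ≡ 5 (mod 11): 21·t ≡ 5 − 2 = 3 (mod 11).
    Reduce coefficients mod 11: 10·t ≡ 3 (mod 11).
    The inverse of 10 mod 11 is 10 (since 10·10 = 100 = 9·11 + 1), so t ≡ 10·3 = 30 ≡ 8 (mod 11).
    Then x = 2 + 21·8 = 170, valid modulo lcm(21, 11) = 231: x ≡ 170 (mod 231).
Verify: 170 mod 3 = 2 ✓, 170 mod 7 = 2 ✓, 170 mod 11 = 5 ✓.

x ≡ 170 (mod 231).


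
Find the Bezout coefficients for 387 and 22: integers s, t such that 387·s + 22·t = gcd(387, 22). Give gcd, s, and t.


Euclidean algorithm on (387, 22) — divide until remainder is 0:
  387 = 17 · 22 + 13
  22 = 1 · 13 + 9
  13 = 1 · 9 + 4
  9 = 2 · 4 + 1
  4 = 4 · 1 + 0
gcd(387, 22) = 1.
Track Bezout coefficients alongside the remainders: start with r₀ = 387 = a·1 + b·0 (s = 1, t = 0) and r₁ = 22 = a·0 + b·1 (s = 0, t = 1); each new remainder r_{k+1} = r_{k-1} − q_k·r_k inherits s_{k+1} = s_{k-1} − q_k·s_k, t_{k+1} = t_{k-1} − q_k·t_k, so r_k = a·s_k + b·t_k at every step:
  q = 17: r = 13, s = 1 − 17·0 = 1, t = 0 − 17·1 = -17  (check: 387·1 + 22·(-17) = 13)
  q = 1: r = 9, s = 0 − 1·1 = -1, t = 1 − 1·(-17) = 18  (check: 387·(-1) + 22·18 = 9)
  q = 1: r = 4, s = 1 − 1·(-1) = 2, t = -17 − 1·18 = -35  (check: 387·2 + 22·(-35) = 4)
  q = 2: r = 1, s = -1 − 2·2 = -5, t = 18 − 2·(-35) = 88  (check: 387·(-5) + 22·88 = 1)
The row with r = 1 (the gcd) gives the Bezout coefficients s = -5, t = 88.
Result: 387 · (-5) + 22 · (88) = 1.

gcd(387, 22) = 1; s = -5, t = 88 (check: 387·(-5) + 22·88 = 1).


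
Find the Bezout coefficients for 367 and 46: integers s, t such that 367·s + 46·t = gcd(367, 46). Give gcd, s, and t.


Euclidean algorithm on (367, 46) — divide until remainder is 0:
  367 = 7 · 46 + 45
  46 = 1 · 45 + 1
  45 = 45 · 1 + 0
gcd(367, 46) = 1.
Track Bezout coefficients alongside the remainders: start with r₀ = 367 = a·1 + b·0 (s = 1, t = 0) and r₁ = 46 = a·0 + b·1 (s = 0, t = 1); each new remainder r_{k+1} = r_{k-1} − q_k·r_k inherits s_{k+1} = s_{k-1} − q_k·s_k, t_{k+1} = t_{k-1} − q_k·t_k, so r_k = a·s_k + b·t_k at every step:
  q = 7: r = 45, s = 1 − 7·0 = 1, t = 0 − 7·1 = -7  (check: 367·1 + 46·(-7) = 45)
  q = 1: r = 1, s = 0 − 1·1 = -1, t = 1 − 1·(-7) = 8  (check: 367·(-1) + 46·8 = 1)
The row with r = 1 (the gcd) gives the Bezout coefficients s = -1, t = 8.
Result: 367 · (-1) + 46 · (8) = 1.

gcd(367, 46) = 1; s = -1, t = 8 (check: 367·(-1) + 46·8 = 1).


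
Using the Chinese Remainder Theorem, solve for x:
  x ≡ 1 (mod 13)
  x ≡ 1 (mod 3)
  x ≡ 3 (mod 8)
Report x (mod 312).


Moduli 13, 3, 8 are pairwise coprime; by CRT there is a unique solution modulo M = 13 · 3 · 8 = 312.
Solve pairwise, accumulating the modulus:
  Start with x ≡ 1 (mod 13).
  Combine with x ≡ 1 (mod 3): since gcd(13, 3) = 1, we get a unique residue mod 39.
    Write x = 1 + 13·t and substitute into x ≡ 1 (mod 3): 13·t ≡ 1 − 1 = 0 (mod 3).
    Reduce coefficients mod 3: 1·t ≡ 0 (mod 3).
    So t ≡ 0 (mod 3).
    Then x = 1 + 13·0 = 1, valid modulo lcm(13, 3) = 39: x ≡ 1 (mod 39).
  Combine with x ≡ 3 (mod 8): since gcd(39, 8) = 1, we get a unique residue mod 312.
    Write x = 1 + 39·t and substitute into x ≡ 3 (mod 8): 39·t ≡ 3 − 1 = 2 (mod 8).
    Reduce coefficients mod 8: 7·t ≡ 2 (mod 8).
    The inverse of 7 mod 8 is 7 (since 7·7 = 49 = 6·8 + 1), so t ≡ 7·2 = 14 ≡ 6 (mod 8).
    Then x = 1 + 39·6 = 235, valid modulo lcm(39, 8) = 312: x ≡ 235 (mod 312).
Verify: 235 mod 13 = 1 ✓, 235 mod 3 = 1 ✓, 235 mod 8 = 3 ✓.

x ≡ 235 (mod 312).


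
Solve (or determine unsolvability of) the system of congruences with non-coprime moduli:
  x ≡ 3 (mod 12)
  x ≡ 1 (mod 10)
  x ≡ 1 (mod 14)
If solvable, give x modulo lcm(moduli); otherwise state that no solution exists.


Moduli 12, 10, 14 are not pairwise coprime, so CRT works modulo lcm(m_i) when all pairwise compatibility conditions hold.
Pairwise compatibility: gcd(m_i, m_j) must divide a_i - a_j for every pair.
Merge one congruence at a time:
  Start: x ≡ 3 (mod 12).
  Combine with x ≡ 1 (mod 10): gcd(12, 10) = 2; 1 - 3 = -2, which IS divisible by 2, so compatible.
    Write x = 3 + 12·t and substitute into x ≡ 1 (mod 10): 12·t ≡ 1 − 3 = -2 (mod 10).
    Divide the congruence (and modulus) by g = 2: 6·t ≡ -1 (mod 5).
    Reduce coefficients mod 5: 1·t ≡ 4 (mod 5).
    So t ≡ 4 (mod 5).
    Then x = 3 + 12·4 = 51, valid modulo lcm(12, 10) = 60: x ≡ 51 (mod 60).
  Combine with x ≡ 1 (mod 14): gcd(60, 14) = 2; 1 - 51 = -50, which IS divisible by 2, so compatible.
    Write x = 51 + 60·t and substitute into x ≡ 1 (mod 14): 60·t ≡ 1 − 51 = -50 (mod 14).
    Divide the congruence (and modulus) by g = 2: 30·t ≡ -25 (mod 7).
    Reduce coefficients mod 7: 2·t ≡ 3 (mod 7).
    The inverse of 2 mod 7 is 4 (since 2·4 = 8 = 1·7 + 1), so t ≡ 4·3 = 12 ≡ 5 (mod 7).
    Then x = 51 + 60·5 = 351, valid modulo lcm(60, 14) = 420: x ≡ 351 (mod 420).
Verify: 351 mod 12 = 3, 351 mod 10 = 1, 351 mod 14 = 1.

x ≡ 351 (mod 420).


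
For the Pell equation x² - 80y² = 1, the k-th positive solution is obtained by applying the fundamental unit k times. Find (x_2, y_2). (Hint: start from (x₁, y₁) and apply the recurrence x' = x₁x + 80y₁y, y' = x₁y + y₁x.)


Step 1: Find the fundamental solution (x₁, y₁) of x² - 80y² = 1.
  Expand √80 as a continued fraction. a₀ = ⌊√80⌋ = 8; iterate m_{k+1} = d_k·a_k − m_k, d_{k+1} = (80 − m_{k+1}²)/d_k, a_{k+1} = ⌊(a₀ + m_{k+1})/d_{k+1}⌋ (starting m₀ = 0, d₀ = 1), with convergents p_k = a_k·p_{k-1} + p_{k-2}, q_k = a_k·q_{k-1} + q_{k-2} (p₋₁ = 1, q₋₁ = 0):
  k = 0: a₀ = 8; p₀/q₀ = 8/1; p₀² − 80·q₀² = 64 − 80 = -16.
  k = 1: m = 8, d = 16, a = ⌊(8 + 8)/16⌋ = 1; p/q = (1·8 + 1)/(1·1 + 0) = 9/1; p² − 80·q² = 81 − 80 = 1.
  The first convergent with p² − 80·q² = 1 gives the fundamental solution (x₁, y₁) = (9, 1).
Step 2: Apply the recurrence (x_{n+1}, y_{n+1}) = (x₁x_n + 80y₁y_n, x₁y_n + y₁x_n) repeatedly.
  From (x_1, y_1) = (9, 1): x_2 = 9·9 + 80·1·1 = 161; y_2 = 9·1 + 1·9 = 18.
Step 3: Verify x_2² - 80·y_2² = 25921 - 25920 = 1 (should be 1). ✓

(x_1, y_1) = (9, 1); (x_2, y_2) = (161, 18).


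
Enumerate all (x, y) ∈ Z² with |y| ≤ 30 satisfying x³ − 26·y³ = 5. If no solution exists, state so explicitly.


The equation is x³ - 26y³ = 5. For fixed y, x³ = 26·y³ + 5, so a solution requires the RHS to be a perfect cube.
Strategy: iterate y from -30 to 30, compute RHS = 26·y³ + 5, and check whether it is a (positive or negative) perfect cube.
Check small values of y:
  y = 0: RHS = 5 is not a perfect cube.
  y = 1: RHS = 31 is not a perfect cube.
  y = -1: RHS = -21 is not a perfect cube.
  y = 2: RHS = 213 is not a perfect cube.
  y = -2: RHS = -203 is not a perfect cube.
  y = 3: RHS = 707 is not a perfect cube.
  y = -3: RHS = -697 is not a perfect cube.
Continuing the search up to |y| = 30 finds no solutions either.
No (x, y) in the scanned range satisfies the equation.

No integer solutions with |y| ≤ 30.


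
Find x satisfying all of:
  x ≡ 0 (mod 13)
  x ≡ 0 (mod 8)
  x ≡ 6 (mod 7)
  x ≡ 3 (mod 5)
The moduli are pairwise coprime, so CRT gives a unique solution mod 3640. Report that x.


Product of moduli M = 13 · 8 · 7 · 5 = 3640.
Merge one congruence at a time:
  Start: x ≡ 0 (mod 13).
  Combine with x ≡ 0 (mod 8); new modulus lcm = 104.
    Write x = 0 + 13·t and substitute into x ≡ 0 (mod 8): 13·t ≡ 0 − 0 = 0 (mod 8).
    Reduce coefficients mod 8: 5·t ≡ 0 (mod 8).
    The inverse of 5 mod 8 is 5 (since 5·5 = 25 = 3·8 + 1), so t ≡ 5·0 = 0 ≡ 0 (mod 8).
    Then x = 0 + 13·0 = 0, valid modulo lcm(13, 8) = 104: x ≡ 0 (mod 104).
  Combine with x ≡ 6 (mod 7); new modulus lcm = 728.
    Write x = 0 + 104·t and substitute into x ≡ 6 (mod 7): 104·t ≡ 6 − 0 = 6 (mod 7).
    Reduce coefficients mod 7: 6·t ≡ 6 (mod 7).
    The inverse of 6 mod 7 is 6 (since 6·6 = 36 = 5·7 + 1), so t ≡ 6·6 = 36 ≡ 1 (mod 7).
    Then x = 0 + 104·1 = 104, valid modulo lcm(104, 7) = 728: x ≡ 104 (mod 728).
  Combine with x ≡ 3 (mod 5); new modulus lcm = 3640.
    Write x = 104 + 728·t and substitute into x ≡ 3 (mod 5): 728·t ≡ 3 − 104 = -101 (mod 5).
    Reduce coefficients mod 5: 3·t ≡ 4 (mod 5).
    The inverse of 3 mod 5 is 2 (since 3·2 = 6 = 1·5 + 1), so t ≡ 2·4 = 8 ≡ 3 (mod 5).
    Then x = 104 + 728·3 = 2288, valid modulo lcm(728, 5) = 3640: x ≡ 2288 (mod 3640).
Verify against each original: 2288 mod 13 = 0, 2288 mod 8 = 0, 2288 mod 7 = 6, 2288 mod 5 = 3.

x ≡ 2288 (mod 3640).


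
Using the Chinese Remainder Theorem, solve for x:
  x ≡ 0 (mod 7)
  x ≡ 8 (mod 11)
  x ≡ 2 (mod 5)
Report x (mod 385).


Moduli 7, 11, 5 are pairwise coprime; by CRT there is a unique solution modulo M = 7 · 11 · 5 = 385.
Solve pairwise, accumulating the modulus:
  Start with x ≡ 0 (mod 7).
  Combine with x ≡ 8 (mod 11): since gcd(7, 11) = 1, we get a unique residue mod 77.
    Write x = 0 + 7·t and substitute into x ≡ 8 (mod 11): 7·t ≡ 8 − 0 = 8 (mod 11).
    The inverse of 7 mod 11 is 8 (since 7·8 = 56 = 5·11 + 1), so t ≡ 8·8 = 64 ≡ 9 (mod 11).
    Then x = 0 + 7·9 = 63, valid modulo lcm(7, 11) = 77: x ≡ 63 (mod 77).
  Combine with x ≡ 2 (mod 5): since gcd(77, 5) = 1, we get a unique residue mod 385.
    Write x = 63 + 77·t and substitute into x ≡ 2 (mod 5): 77·t ≡ 2 − 63 = -61 (mod 5).
    Reduce coefficients mod 5: 2·t ≡ 4 (mod 5).
    The inverse of 2 mod 5 is 3 (since 2·3 = 6 = 1·5 + 1), so t ≡ 3·4 = 12 ≡ 2 (mod 5).
    Then x = 63 + 77·2 = 217, valid modulo lcm(77, 5) = 385: x ≡ 217 (mod 385).
Verify: 217 mod 7 = 0 ✓, 217 mod 11 = 8 ✓, 217 mod 5 = 2 ✓.

x ≡ 217 (mod 385).


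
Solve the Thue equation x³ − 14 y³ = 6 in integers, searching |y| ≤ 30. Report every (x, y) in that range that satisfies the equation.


The equation is x³ - 14y³ = 6. For fixed y, x³ = 14·y³ + 6, so a solution requires the RHS to be a perfect cube.
Strategy: iterate y from -30 to 30, compute RHS = 14·y³ + 6, and check whether it is a (positive or negative) perfect cube.
Check small values of y:
  y = 0: RHS = 6 is not a perfect cube.
  y = 1: RHS = 20 is not a perfect cube.
  y = -1: RHS = -8 = (-2)³ ⇒ x = -2 works.
  y = 2: RHS = 118 is not a perfect cube.
  y = -2: RHS = -106 is not a perfect cube.
  y = 3: RHS = 384 is not a perfect cube.
  y = -3: RHS = -372 is not a perfect cube.
Continuing the search up to |y| = 30 finds no further solutions beyond those listed.
Collected solutions: (-2, -1).

Solutions (with |y| ≤ 30): (-2, -1).


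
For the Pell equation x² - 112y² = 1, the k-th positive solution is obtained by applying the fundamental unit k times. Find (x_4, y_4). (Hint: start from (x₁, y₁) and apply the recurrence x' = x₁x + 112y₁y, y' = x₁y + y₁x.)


Step 1: Find the fundamental solution (x₁, y₁) of x² - 112y² = 1.
  Expand √112 as a continued fraction. a₀ = ⌊√112⌋ = 10; iterate m_{k+1} = d_k·a_k − m_k, d_{k+1} = (112 − m_{k+1}²)/d_k, a_{k+1} = ⌊(a₀ + m_{k+1})/d_{k+1}⌋ (starting m₀ = 0, d₀ = 1), with convergents p_k = a_k·p_{k-1} + p_{k-2}, q_k = a_k·q_{k-1} + q_{k-2} (p₋₁ = 1, q₋₁ = 0):
  k = 0: a₀ = 10; p₀/q₀ = 10/1; p₀² − 112·q₀² = 100 − 112 = -12.
  k = 1: m = 10, d = 12, a = ⌊(10 + 10)/12⌋ = 1; p/q = (1·10 + 1)/(1·1 + 0) = 11/1; p² − 112·q² = 121 − 112 = 9.
  k = 2: m = 2, d = 9, a = ⌊(10 + 2)/9⌋ = 1; p/q = (1·11 + 10)/(1·1 + 1) = 21/2; p² − 112·q² = 441 − 448 = -7.
  k = 3: m = 7, d = 7, a = ⌊(10 + 7)/7⌋ = 2; p/q = (2·21 + 11)/(2·2 + 1) = 53/5; p² − 112·q² = 2809 − 2800 = 9.
  k = 4: m = 7, d = 9, a = ⌊(10 + 7)/9⌋ = 1; p/q = (1·53 + 21)/(1·5 + 2) = 74/7; p² − 112·q² = 5476 − 5488 = -12.
  k = 5: m = 2, d = 12, a = ⌊(10 + 2)/12⌋ = 1; p/q = (1·74 + 53)/(1·7 + 5) = 127/12; p² − 112·q² = 16129 − 16128 = 1.
  The first convergent with p² − 112·q² = 1 gives the fundamental solution (x₁, y₁) = (127, 12).
Step 2: Apply the recurrence (x_{n+1}, y_{n+1}) = (x₁x_n + 112y₁y_n, x₁y_n + y₁x_n) repeatedly.
  From (x_1, y_1) = (127, 12): x_2 = 127·127 + 112·12·12 = 32257; y_2 = 127·12 + 12·127 = 3048.
  From (x_2, y_2) = (32257, 3048): x_3 = 127·32257 + 112·12·3048 = 8193151; y_3 = 127·3048 + 12·32257 = 774180.
  From (x_3, y_3) = (8193151, 774180): x_4 = 127·8193151 + 112·12·774180 = 2081028097; y_4 = 127·774180 + 12·8193151 = 196638672.
Step 3: Verify x_4² - 112·y_4² = 4330677940503441409 - 4330677940503441408 = 1 (should be 1). ✓

(x_1, y_1) = (127, 12); (x_4, y_4) = (2081028097, 196638672).


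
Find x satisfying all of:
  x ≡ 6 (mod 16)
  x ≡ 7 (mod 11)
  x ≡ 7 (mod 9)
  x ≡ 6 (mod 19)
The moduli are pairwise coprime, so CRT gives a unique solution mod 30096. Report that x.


Product of moduli M = 16 · 11 · 9 · 19 = 30096.
Merge one congruence at a time:
  Start: x ≡ 6 (mod 16).
  Combine with x ≡ 7 (mod 11); new modulus lcm = 176.
    Write x = 6 + 16·t and substitute into x ≡ 7 (mod 11): 16·t ≡ 7 − 6 = 1 (mod 11).
    Reduce coefficients mod 11: 5·t ≡ 1 (mod 11).
    The inverse of 5 mod 11 is 9 (since 5·9 = 45 = 4·11 + 1), so t ≡ 9·1 = 9 ≡ 9 (mod 11).
    Then x = 6 + 16·9 = 150, valid modulo lcm(16, 11) = 176: x ≡ 150 (mod 176).
  Combine with x ≡ 7 (mod 9); new modulus lcm = 1584.
    Write x = 150 + 176·t and substitute into x ≡ 7 (mod 9): 176·t ≡ 7 − 150 = -143 (mod 9).
    Reduce coefficients mod 9: 5·t ≡ 1 (mod 9).
    The inverse of 5 mod 9 is 2 (since 5·2 = 10 = 1·9 + 1), so t ≡ 2·1 = 2 ≡ 2 (mod 9).
    Then x = 150 + 176·2 = 502, valid modulo lcm(176, 9) = 1584: x ≡ 502 (mod 1584).
  Combine with x ≡ 6 (mod 19); new modulus lcm = 30096.
    Write x = 502 + 1584·t and substitute into x ≡ 6 (mod 19): 1584·t ≡ 6 − 502 = -496 (mod 19).
    Reduce coefficients mod 19: 7·t ≡ 17 (mod 19).
    The inverse of 7 mod 19 is 11 (since 7·11 = 77 = 4·19 + 1), so t ≡ 11·17 = 187 ≡ 16 (mod 19).
    Then x = 502 + 1584·16 = 25846, valid modulo lcm(1584, 19) = 30096: x ≡ 25846 (mod 30096).
Verify against each original: 25846 mod 16 = 6, 25846 mod 11 = 7, 25846 mod 9 = 7, 25846 mod 19 = 6.

x ≡ 25846 (mod 30096).


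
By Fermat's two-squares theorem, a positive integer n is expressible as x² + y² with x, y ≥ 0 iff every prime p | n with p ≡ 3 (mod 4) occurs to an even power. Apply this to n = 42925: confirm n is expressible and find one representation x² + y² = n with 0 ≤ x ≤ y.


Step 1: Factor n = 42925 = 5^2 · 17 · 101.
Step 2: Check the mod-4 condition on each prime factor: 5 ≡ 1 (mod 4), exponent 2; 17 ≡ 1 (mod 4), exponent 1; 101 ≡ 1 (mod 4), exponent 1.
All primes ≡ 3 (mod 4) appear to even exponent (or don't appear), so by the two-squares theorem n IS expressible as a sum of two squares.
Step 3: Build a representation. Group n = k² · m with k = 5 and m = 17 · 101 = 1717 (a product of primes ≡ 1 (mod 4)); a representation of m scales to one of n via (k·x)² + (k·y)² = k²(x² + y²). Each prime p ≡ 1 (mod 4) is itself a sum of two squares; find a² by testing p − a² for a perfect square:
  17: 17 − 1² = 16 = 4² ⇒ 17 = 1² + 4².
  101: 101 − 1² = 100 = 10² ⇒ 101 = 1² + 10².
  Combine using the Brahmagupta–Fibonacci identity (a² + b²)(c² + d²) = (ac − bd)² + (ad + bc)² = (ac + bd)² + (ad − bc)²:
  17 · 101 = 1717: from (1² + 4²)(1² + 10²), take (1·1 − 4·10, 1·10 + 4·1) = (1 − 40, 10 + 4) = (-39, 14); dropping signs (only squares matter) gives (39, 14); check 39² + 14² = 1521 + 196 = 1717 ✓.
  Scale by k = 5: (5·39, 5·14) = (195, 70).
Step 4: Order so x ≤ y and verify: 70² + 195² = 4900 + 38025 = 42925 = n. ✓

n = 42925 = 70² + 195² (one valid representation with x ≤ y).


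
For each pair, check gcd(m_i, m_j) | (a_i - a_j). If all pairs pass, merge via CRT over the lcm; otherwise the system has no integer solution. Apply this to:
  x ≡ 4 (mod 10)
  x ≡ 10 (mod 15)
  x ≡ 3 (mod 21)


Moduli 10, 15, 21 are not pairwise coprime, so CRT works modulo lcm(m_i) when all pairwise compatibility conditions hold.
Pairwise compatibility: gcd(m_i, m_j) must divide a_i - a_j for every pair.
Merge one congruence at a time:
  Start: x ≡ 4 (mod 10).
  Combine with x ≡ 10 (mod 15): gcd(10, 15) = 5, and 10 - 4 = 6 is NOT divisible by 5.
    ⇒ system is inconsistent (no integer solution).

No solution (the system is inconsistent).


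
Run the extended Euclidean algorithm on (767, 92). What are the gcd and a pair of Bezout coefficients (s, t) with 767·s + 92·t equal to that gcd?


Euclidean algorithm on (767, 92) — divide until remainder is 0:
  767 = 8 · 92 + 31
  92 = 2 · 31 + 30
  31 = 1 · 30 + 1
  30 = 30 · 1 + 0
gcd(767, 92) = 1.
Track Bezout coefficients alongside the remainders: start with r₀ = 767 = a·1 + b·0 (s = 1, t = 0) and r₁ = 92 = a·0 + b·1 (s = 0, t = 1); each new remainder r_{k+1} = r_{k-1} − q_k·r_k inherits s_{k+1} = s_{k-1} − q_k·s_k, t_{k+1} = t_{k-1} − q_k·t_k, so r_k = a·s_k + b·t_k at every step:
  q = 8: r = 31, s = 1 − 8·0 = 1, t = 0 − 8·1 = -8  (check: 767·1 + 92·(-8) = 31)
  q = 2: r = 30, s = 0 − 2·1 = -2, t = 1 − 2·(-8) = 17  (check: 767·(-2) + 92·17 = 30)
  q = 1: r = 1, s = 1 − 1·(-2) = 3, t = -8 − 1·17 = -25  (check: 767·3 + 92·(-25) = 1)
The row with r = 1 (the gcd) gives the Bezout coefficients s = 3, t = -25.
Result: 767 · (3) + 92 · (-25) = 1.

gcd(767, 92) = 1; s = 3, t = -25 (check: 767·3 + 92·(-25) = 1).


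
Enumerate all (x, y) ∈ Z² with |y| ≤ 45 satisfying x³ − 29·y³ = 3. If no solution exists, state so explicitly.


The equation is x³ - 29y³ = 3. For fixed y, x³ = 29·y³ + 3, so a solution requires the RHS to be a perfect cube.
Strategy: iterate y from -45 to 45, compute RHS = 29·y³ + 3, and check whether it is a (positive or negative) perfect cube.
Check small values of y:
  y = 0: RHS = 3 is not a perfect cube.
  y = 1: RHS = 32 is not a perfect cube.
  y = -1: RHS = -26 is not a perfect cube.
  y = 2: RHS = 235 is not a perfect cube.
  y = -2: RHS = -229 is not a perfect cube.
  y = 3: RHS = 786 is not a perfect cube.
  y = -3: RHS = -780 is not a perfect cube.
Continuing the search up to |y| = 45 finds no solutions either.
No (x, y) in the scanned range satisfies the equation.

No integer solutions with |y| ≤ 45.


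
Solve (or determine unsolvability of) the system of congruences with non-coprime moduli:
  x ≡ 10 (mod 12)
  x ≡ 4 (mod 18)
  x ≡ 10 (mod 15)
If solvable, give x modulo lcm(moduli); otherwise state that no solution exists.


Moduli 12, 18, 15 are not pairwise coprime, so CRT works modulo lcm(m_i) when all pairwise compatibility conditions hold.
Pairwise compatibility: gcd(m_i, m_j) must divide a_i - a_j for every pair.
Merge one congruence at a time:
  Start: x ≡ 10 (mod 12).
  Combine with x ≡ 4 (mod 18): gcd(12, 18) = 6; 4 - 10 = -6, which IS divisible by 6, so compatible.
    Write x = 10 + 12·t and substitute into x ≡ 4 (mod 18): 12·t ≡ 4 − 10 = -6 (mod 18).
    Divide the congruence (and modulus) by g = 6: 2·t ≡ -1 (mod 3).
    Reduce coefficients mod 3: 2·t ≡ 2 (mod 3).
    The inverse of 2 mod 3 is 2 (since 2·2 = 4 = 1·3 + 1), so t ≡ 2·2 = 4 ≡ 1 (mod 3).
    Then x = 10 + 12·1 = 22, valid modulo lcm(12, 18) = 36: x ≡ 22 (mod 36).
  Combine with x ≡ 10 (mod 15): gcd(36, 15) = 3; 10 - 22 = -12, which IS divisible by 3, so compatible.
    Write x = 22 + 36·t and substitute into x ≡ 10 (mod 15): 36·t ≡ 10 − 22 = -12 (mod 15).
    Divide the congruence (and modulus) by g = 3: 12·t ≡ -4 (mod 5).
    Reduce coefficients mod 5: 2·t ≡ 1 (mod 5).
    The inverse of 2 mod 5 is 3 (since 2·3 = 6 = 1·5 + 1), so t ≡ 3·1 = 3 ≡ 3 (mod 5).
    Then x = 22 + 36·3 = 130, valid modulo lcm(36, 15) = 180: x ≡ 130 (mod 180).
Verify: 130 mod 12 = 10, 130 mod 18 = 4, 130 mod 15 = 10.

x ≡ 130 (mod 180).


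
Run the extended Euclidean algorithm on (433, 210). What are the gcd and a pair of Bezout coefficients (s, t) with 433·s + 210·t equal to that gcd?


Euclidean algorithm on (433, 210) — divide until remainder is 0:
  433 = 2 · 210 + 13
  210 = 16 · 13 + 2
  13 = 6 · 2 + 1
  2 = 2 · 1 + 0
gcd(433, 210) = 1.
Track Bezout coefficients alongside the remainders: start with r₀ = 433 = a·1 + b·0 (s = 1, t = 0) and r₁ = 210 = a·0 + b·1 (s = 0, t = 1); each new remainder r_{k+1} = r_{k-1} − q_k·r_k inherits s_{k+1} = s_{k-1} − q_k·s_k, t_{k+1} = t_{k-1} − q_k·t_k, so r_k = a·s_k + b·t_k at every step:
  q = 2: r = 13, s = 1 − 2·0 = 1, t = 0 − 2·1 = -2  (check: 433·1 + 210·(-2) = 13)
  q = 16: r = 2, s = 0 − 16·1 = -16, t = 1 − 16·(-2) = 33  (check: 433·(-16) + 210·33 = 2)
  q = 6: r = 1, s = 1 − 6·(-16) = 97, t = -2 − 6·33 = -200  (check: 433·97 + 210·(-200) = 1)
The row with r = 1 (the gcd) gives the Bezout coefficients s = 97, t = -200.
Result: 433 · (97) + 210 · (-200) = 1.

gcd(433, 210) = 1; s = 97, t = -200 (check: 433·97 + 210·(-200) = 1).


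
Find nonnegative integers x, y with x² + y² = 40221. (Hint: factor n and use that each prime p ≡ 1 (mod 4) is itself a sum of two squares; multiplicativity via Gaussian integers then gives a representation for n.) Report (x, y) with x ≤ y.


Step 1: Factor n = 40221 = 3^2 · 41 · 109.
Step 2: Check the mod-4 condition on each prime factor: 3 ≡ 3 (mod 4), exponent 2 (must be even); 41 ≡ 1 (mod 4), exponent 1; 109 ≡ 1 (mod 4), exponent 1.
All primes ≡ 3 (mod 4) appear to even exponent (or don't appear), so by the two-squares theorem n IS expressible as a sum of two squares.
Step 3: Build a representation. Group n = k² · m with k = 3 and m = 41 · 109 = 4469 (a product of primes ≡ 1 (mod 4)); a representation of m scales to one of n via (k·x)² + (k·y)² = k²(x² + y²). Each prime p ≡ 1 (mod 4) is itself a sum of two squares; find a² by testing p − a² for a perfect square:
  41: 41 − 1² = 40, 41 − 2² = 37, 41 − 3² = 32, 41 − 4² = 25 = 5² ⇒ 41 = 4² + 5².
  109: 109 − 1² = 108, 109 − 2² = 105, 109 − 3² = 100 = 10² ⇒ 109 = 3² + 10².
  Combine using the Brahmagupta–Fibonacci identity (a² + b²)(c² + d²) = (ac − bd)² + (ad + bc)² = (ac + bd)² + (ad − bc)²:
  41 · 109 = 4469: from (4² + 5²)(3² + 10²), take (4·3 − 5·10, 4·10 + 5·3) = (12 − 50, 40 + 15) = (-38, 55); dropping signs (only squares matter) gives (38, 55); check 38² + 55² = 1444 + 3025 = 4469 ✓.
  Scale by k = 3: (3·38, 3·55) = (114, 165).
Step 4: Order so x ≤ y and verify: 114² + 165² = 12996 + 27225 = 40221 = n. ✓

n = 40221 = 114² + 165² (one valid representation with x ≤ y).


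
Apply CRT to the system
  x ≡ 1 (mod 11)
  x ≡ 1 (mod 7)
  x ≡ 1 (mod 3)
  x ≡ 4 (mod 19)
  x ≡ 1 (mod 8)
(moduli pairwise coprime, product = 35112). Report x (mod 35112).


Product of moduli M = 11 · 7 · 3 · 19 · 8 = 35112.
Merge one congruence at a time:
  Start: x ≡ 1 (mod 11).
  Combine with x ≡ 1 (mod 7); new modulus lcm = 77.
    Write x = 1 + 11·t and substitute into x ≡ 1 (mod 7): 11·t ≡ 1 − 1 = 0 (mod 7).
    Reduce coefficients mod 7: 4·t ≡ 0 (mod 7).
    The inverse of 4 mod 7 is 2 (since 4·2 = 8 = 1·7 + 1), so t ≡ 2·0 = 0 ≡ 0 (mod 7).
    Then x = 1 + 11·0 = 1, valid modulo lcm(11, 7) = 77: x ≡ 1 (mod 77).
  Combine with x ≡ 1 (mod 3); new modulus lcm = 231.
    Write x = 1 + 77·t and substitute into x ≡ 1 (mod 3): 77·t ≡ 1 − 1 = 0 (mod 3).
    Reduce coefficients mod 3: 2·t ≡ 0 (mod 3).
    The inverse of 2 mod 3 is 2 (since 2·2 = 4 = 1·3 + 1), so t ≡ 2·0 = 0 ≡ 0 (mod 3).
    Then x = 1 + 77·0 = 1, valid modulo lcm(77, 3) = 231: x ≡ 1 (mod 231).
  Combine with x ≡ 4 (mod 19); new modulus lcm = 4389.
    Write x = 1 + 231·t and substitute into x ≡ 4 (mod 19): 231·t ≡ 4 − 1 = 3 (mod 19).
    Reduce coefficients mod 19: 3·t ≡ 3 (mod 19).
    The inverse of 3 mod 19 is 13 (since 3·13 = 39 = 2·19 + 1), so t ≡ 13·3 = 39 ≡ 1 (mod 19).
    Then x = 1 + 231·1 = 232, valid modulo lcm(231, 19) = 4389: x ≡ 232 (mod 4389).
  Combine with x ≡ 1 (mod 8); new modulus lcm = 35112.
    Write x = 232 + 4389·t and substitute into x ≡ 1 (mod 8): 4389·t ≡ 1 − 232 = -231 (mod 8).
    Reduce coefficients mod 8: 5·t ≡ 1 (mod 8).
    The inverse of 5 mod 8 is 5 (since 5·5 = 25 = 3·8 + 1), so t ≡ 5·1 = 5 ≡ 5 (mod 8).
    Then x = 232 + 4389·5 = 22177, valid modulo lcm(4389, 8) = 35112: x ≡ 22177 (mod 35112).
Verify against each original: 22177 mod 11 = 1, 22177 mod 7 = 1, 22177 mod 3 = 1, 22177 mod 19 = 4, 22177 mod 8 = 1.

x ≡ 22177 (mod 35112).


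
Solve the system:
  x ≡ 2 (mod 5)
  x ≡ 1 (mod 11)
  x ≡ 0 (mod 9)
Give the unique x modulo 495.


Moduli 5, 11, 9 are pairwise coprime; by CRT there is a unique solution modulo M = 5 · 11 · 9 = 495.
Solve pairwise, accumulating the modulus:
  Start with x ≡ 2 (mod 5).
  Combine with x ≡ 1 (mod 11): since gcd(5, 11) = 1, we get a unique residue mod 55.
    Write x = 2 + 5·t and substitute into x ≡ 1 (mod 11): 5·t ≡ 1 − 2 = -1 (mod 11).
    Reduce coefficients mod 11: 5·t ≡ 10 (mod 11).
    The inverse of 5 mod 11 is 9 (since 5·9 = 45 = 4·11 + 1), so t ≡ 9·10 = 90 ≡ 2 (mod 11).
    Then x = 2 + 5·2 = 12, valid modulo lcm(5, 11) = 55: x ≡ 12 (mod 55).
  Combine with x ≡ 0 (mod 9): since gcd(55, 9) = 1, we get a unique residue mod 495.
    Write x = 12 + 55·t and substitute into x ≡ 0 (mod 9): 55·t ≡ 0 − 12 = -12 (mod 9).
    Reduce coefficients mod 9: 1·t ≡ 6 (mod 9).
    So t ≡ 6 (mod 9).
    Then x = 12 + 55·6 = 342, valid modulo lcm(55, 9) = 495: x ≡ 342 (mod 495).
Verify: 342 mod 5 = 2 ✓, 342 mod 11 = 1 ✓, 342 mod 9 = 0 ✓.

x ≡ 342 (mod 495).


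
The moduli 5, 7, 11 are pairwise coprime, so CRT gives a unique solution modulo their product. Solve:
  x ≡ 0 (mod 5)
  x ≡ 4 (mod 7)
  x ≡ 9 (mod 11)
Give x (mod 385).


Moduli 5, 7, 11 are pairwise coprime; by CRT there is a unique solution modulo M = 5 · 7 · 11 = 385.
Solve pairwise, accumulating the modulus:
  Start with x ≡ 0 (mod 5).
  Combine with x ≡ 4 (mod 7): since gcd(5, 7) = 1, we get a unique residue mod 35.
    Write x = 0 + 5·t and substitute into x ≡ 4 (mod 7): 5·t ≡ 4 − 0 = 4 (mod 7).
    The inverse of 5 mod 7 is 3 (since 5·3 = 15 = 2·7 + 1), so t ≡ 3·4 = 12 ≡ 5 (mod 7).
    Then x = 0 + 5·5 = 25, valid modulo lcm(5, 7) = 35: x ≡ 25 (mod 35).
  Combine with x ≡ 9 (mod 11): since gcd(35, 11) = 1, we get a unique residue mod 385.
    Write x = 25 + 35·t and substitute into x ≡ 9 (mod 11): 35·t ≡ 9 − 25 = -16 (mod 11).
    Reduce coefficients mod 11: 2·t ≡ 6 (mod 11).
    The inverse of 2 mod 11 is 6 (since 2·6 = 12 = 1·11 + 1), so t ≡ 6·6 = 36 ≡ 3 (mod 11).
    Then x = 25 + 35·3 = 130, valid modulo lcm(35, 11) = 385: x ≡ 130 (mod 385).
Verify: 130 mod 5 = 0 ✓, 130 mod 7 = 4 ✓, 130 mod 11 = 9 ✓.

x ≡ 130 (mod 385).


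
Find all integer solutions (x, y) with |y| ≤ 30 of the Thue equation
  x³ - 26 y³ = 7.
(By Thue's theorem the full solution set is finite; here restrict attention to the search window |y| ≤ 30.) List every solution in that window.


The equation is x³ - 26y³ = 7. For fixed y, x³ = 26·y³ + 7, so a solution requires the RHS to be a perfect cube.
Strategy: iterate y from -30 to 30, compute RHS = 26·y³ + 7, and check whether it is a (positive or negative) perfect cube.
Check small values of y:
  y = 0: RHS = 7 is not a perfect cube.
  y = 1: RHS = 33 is not a perfect cube.
  y = -1: RHS = -19 is not a perfect cube.
  y = 2: RHS = 215 is not a perfect cube.
  y = -2: RHS = -201 is not a perfect cube.
  y = 3: RHS = 709 is not a perfect cube.
  y = -3: RHS = -695 is not a perfect cube.
Continuing the search up to |y| = 30 finds no solutions either.
No (x, y) in the scanned range satisfies the equation.

No integer solutions with |y| ≤ 30.


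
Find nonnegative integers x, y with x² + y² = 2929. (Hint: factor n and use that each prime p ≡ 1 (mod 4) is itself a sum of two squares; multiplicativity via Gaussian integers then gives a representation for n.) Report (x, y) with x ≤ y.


Step 1: Factor n = 2929 = 29 · 101.
Step 2: Check the mod-4 condition on each prime factor: 29 ≡ 1 (mod 4), exponent 1; 101 ≡ 1 (mod 4), exponent 1.
All primes ≡ 3 (mod 4) appear to even exponent (or don't appear), so by the two-squares theorem n IS expressible as a sum of two squares.
Step 3: Build a representation. Here n = 29 · 101 is a product of primes ≡ 1 (mod 4). Each prime p ≡ 1 (mod 4) is itself a sum of two squares; find a² by testing p − a² for a perfect square:
  29: 29 − 1² = 28, 29 − 2² = 25 = 5² ⇒ 29 = 2² + 5².
  101: 101 − 1² = 100 = 10² ⇒ 101 = 1² + 10².
  Combine using the Brahmagupta–Fibonacci identity (a² + b²)(c² + d²) = (ac − bd)² + (ad + bc)² = (ac + bd)² + (ad − bc)²:
  29 · 101 = 2929: from (2² + 5²)(1² + 10²), take (2·1 − 5·10, 2·10 + 5·1) = (2 − 50, 20 + 5) = (-48, 25); dropping signs (only squares matter) gives (48, 25); check 48² + 25² = 2304 + 625 = 2929 ✓.
Step 4: Order so x ≤ y and verify: 25² + 48² = 625 + 2304 = 2929 = n. ✓

n = 2929 = 25² + 48² (one valid representation with x ≤ y).


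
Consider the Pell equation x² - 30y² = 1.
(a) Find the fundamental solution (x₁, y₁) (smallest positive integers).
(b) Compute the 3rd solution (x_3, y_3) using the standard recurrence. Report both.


Step 1: Find the fundamental solution (x₁, y₁) of x² - 30y² = 1.
  Expand √30 as a continued fraction. a₀ = ⌊√30⌋ = 5; iterate m_{k+1} = d_k·a_k − m_k, d_{k+1} = (30 − m_{k+1}²)/d_k, a_{k+1} = ⌊(a₀ + m_{k+1})/d_{k+1}⌋ (starting m₀ = 0, d₀ = 1), with convergents p_k = a_k·p_{k-1} + p_{k-2}, q_k = a_k·q_{k-1} + q_{k-2} (p₋₁ = 1, q₋₁ = 0):
  k = 0: a₀ = 5; p₀/q₀ = 5/1; p₀² − 30·q₀² = 25 − 30 = -5.
  k = 1: m = 5, d = 5, a = ⌊(5 + 5)/5⌋ = 2; p/q = (2·5 + 1)/(2·1 + 0) = 11/2; p² − 30·q² = 121 − 120 = 1.
  The first convergent with p² − 30·q² = 1 gives the fundamental solution (x₁, y₁) = (11, 2).
Step 2: Apply the recurrence (x_{n+1}, y_{n+1}) = (x₁x_n + 30y₁y_n, x₁y_n + y₁x_n) repeatedly.
  From (x_1, y_1) = (11, 2): x_2 = 11·11 + 30·2·2 = 241; y_2 = 11·2 + 2·11 = 44.
  From (x_2, y_2) = (241, 44): x_3 = 11·241 + 30·2·44 = 5291; y_3 = 11·44 + 2·241 = 966.
Step 3: Verify x_3² - 30·y_3² = 27994681 - 27994680 = 1 (should be 1). ✓

(x_1, y_1) = (11, 2); (x_3, y_3) = (5291, 966).


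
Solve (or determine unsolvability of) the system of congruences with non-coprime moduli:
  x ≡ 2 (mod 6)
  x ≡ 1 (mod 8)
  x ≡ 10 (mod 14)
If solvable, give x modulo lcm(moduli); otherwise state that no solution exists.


Moduli 6, 8, 14 are not pairwise coprime, so CRT works modulo lcm(m_i) when all pairwise compatibility conditions hold.
Pairwise compatibility: gcd(m_i, m_j) must divide a_i - a_j for every pair.
Merge one congruence at a time:
  Start: x ≡ 2 (mod 6).
  Combine with x ≡ 1 (mod 8): gcd(6, 8) = 2, and 1 - 2 = -1 is NOT divisible by 2.
    ⇒ system is inconsistent (no integer solution).

No solution (the system is inconsistent).
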